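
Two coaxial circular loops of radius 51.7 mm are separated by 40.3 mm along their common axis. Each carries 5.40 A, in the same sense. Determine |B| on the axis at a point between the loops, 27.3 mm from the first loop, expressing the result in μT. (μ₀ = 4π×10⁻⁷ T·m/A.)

Each loop contributes B = μ₀IR²/[2(R²+z²)^(3/2)] on the axis, with z measured from that loop.
Loop 1 (z = 0.0273 m): B₁ = 4.54×10⁻⁵ T. Loop 2 (z = 0.013 m): B₂ = 5.99×10⁻⁵ T.
The fields add: B = B₁ + B₂ = 1.05×10⁻⁴ T.

B ≈ 105 μT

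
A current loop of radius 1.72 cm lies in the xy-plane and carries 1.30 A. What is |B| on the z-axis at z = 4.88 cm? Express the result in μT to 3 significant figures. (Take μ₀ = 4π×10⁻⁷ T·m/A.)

On the axis of a circular loop, B = μ₀IR² / [2(R²+z²)^(3/2)].
R² + z² = (0.0172)² + (0.0488)² = 0.002677 m², and (R²+z²)^(3/2) = 1.39×10⁻⁴ m³.
B = (4π×10⁻⁷ × 1.30 × 0.0002958) / (2 × 1.39×10⁻⁴) = 1.74×10⁻⁶ T.

B ≈ 1.74 μT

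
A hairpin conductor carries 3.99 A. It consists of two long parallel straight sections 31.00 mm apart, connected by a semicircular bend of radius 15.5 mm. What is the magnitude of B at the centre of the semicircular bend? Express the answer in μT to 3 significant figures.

The semicircular arc contributes B_arc = μ₀I·π/(4πR) = μ₀I/(4R) = 8.09×10⁻⁵ T.
Each semi-infinite lead is at perpendicular distance R = 0.0155 m from the centre, with the perpendicular foot at its near end, so it contributes μ₀I/(4πR); both point the same way, together 5.15×10⁻⁵ T.
Arc and leads all point the same direction: B = 8.09×10⁻⁵ + 5.15×10⁻⁵ = 1.32×10⁻⁴ T.

B ≈ 132 μT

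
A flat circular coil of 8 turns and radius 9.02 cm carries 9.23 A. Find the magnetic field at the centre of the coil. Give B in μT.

B ≈ 514 μT

For an N-turn flat coil, B = Nμ₀I/(2R) with R = 0.0902 m.
B = 8 × 6.43×10⁻⁵ T = 5.14×10⁻⁴ T.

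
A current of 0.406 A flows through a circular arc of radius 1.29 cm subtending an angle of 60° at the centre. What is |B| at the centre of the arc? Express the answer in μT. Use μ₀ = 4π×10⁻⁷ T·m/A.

The Biot–Savart field of a circular arc at its centre is B = μ₀Iφ/(4πR), with φ = 1.047 rad.
B = (4π×10⁻⁷ × 0.406 × 1.047) / (4π × 0.0129) = 3.30×10⁻⁶ T.

B ≈ 3.30 μT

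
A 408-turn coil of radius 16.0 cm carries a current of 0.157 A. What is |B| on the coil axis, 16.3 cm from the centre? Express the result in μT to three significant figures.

B ≈ 86.5 μT

For an N-turn flat coil, B = Nμ₀IR²/[2(R²+z²)^(3/2)] with R = 0.16 m, z = 0.163 m.
B = 408 × 2.12×10⁻⁷ T = 8.65×10⁻⁵ T.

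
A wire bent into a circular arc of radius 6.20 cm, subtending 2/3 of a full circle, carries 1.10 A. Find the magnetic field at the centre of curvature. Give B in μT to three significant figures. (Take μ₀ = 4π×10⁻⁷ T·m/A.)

B ≈ 7.43 μT

The Biot–Savart field of a circular arc at its centre is B = μ₀Iφ/(4πR), with φ = 4.189 rad.
B = (4π×10⁻⁷ × 1.10 × 4.189) / (4π × 0.062) = 7.43×10⁻⁶ T.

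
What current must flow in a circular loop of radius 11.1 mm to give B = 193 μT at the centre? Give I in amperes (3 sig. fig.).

At the centre of a circular loop B = μ₀I/(2R), so I = 2RB/μ₀.
With R = 0.0111 m, I = 2 × 0.0111 × 1.93×10⁻⁴ / (4π×10⁻⁷) = 3.41 A.

I ≈ 3.41 A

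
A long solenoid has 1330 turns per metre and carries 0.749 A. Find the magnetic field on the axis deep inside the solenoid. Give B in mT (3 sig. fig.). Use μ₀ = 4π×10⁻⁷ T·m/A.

B ≈ 1.25 mT

Inside a long solenoid, B = μ₀nI with n = 1330 turns/m.
B = 4π×10⁻⁷ × 1330 × 0.749 = 1.25×10⁻³ T.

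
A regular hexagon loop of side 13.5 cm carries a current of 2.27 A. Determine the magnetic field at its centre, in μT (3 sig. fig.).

Each side is a finite straight segment at perpendicular distance d = a/(2 tan(π/6)) = 0.1169 m from the centre, with end-angles ±π/6.
One side contributes B₁ = (μ₀I/4πd)·2 sin(π/6) = 1.94×10⁻⁶ T.
All 6 sides add in the same direction: B = 6 × 1.94×10⁻⁶ = 1.16×10⁻⁵ T.

B ≈ 11.6 μT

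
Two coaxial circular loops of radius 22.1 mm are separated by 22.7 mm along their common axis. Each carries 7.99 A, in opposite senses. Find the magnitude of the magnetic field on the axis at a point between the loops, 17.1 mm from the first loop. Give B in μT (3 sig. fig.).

Each loop contributes B = μ₀IR²/[2(R²+z²)^(3/2)] on the axis, with z measured from that loop.
Loop 1 (z = 0.0171 m): B₁ = 1.12×10⁻⁴ T. Loop 2 (z = 0.0056 m): B₂ = 2.07×10⁻⁴ T.
The fields oppose: B = |B₁ − B₂| = 9.45×10⁻⁵ T.

B ≈ 94.5 μT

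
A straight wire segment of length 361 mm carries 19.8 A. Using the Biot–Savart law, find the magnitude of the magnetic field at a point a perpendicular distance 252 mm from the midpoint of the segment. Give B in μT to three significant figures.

B ≈ 9.15 μT

For a finite straight segment, B = (μ₀I/4πd)(sinθ₁ + sinθ₂), where θ₁, θ₂ are the angles from the perpendicular to each end.
The perpendicular from the point meets the wire at its midpoint, so each end is L/2 = 0.1805 m away along the wire.
sinθ₁ = 0.1805/√(0.1805²+0.252²) = 0.5823; sinθ₂ = 0.1805/√(0.1805²+0.252²) = 0.5823.
B = (4π×10⁻⁷ × 19.8) / (4π × 0.252) × (0.5823 + 0.5823) = 9.15×10⁻⁶ T.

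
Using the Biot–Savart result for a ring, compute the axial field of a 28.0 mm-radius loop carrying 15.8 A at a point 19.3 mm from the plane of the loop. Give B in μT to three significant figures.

On the axis of a circular loop, B = μ₀IR² / [2(R²+z²)^(3/2)].
R² + z² = (0.028)² + (0.0193)² = 0.001156 m², and (R²+z²)^(3/2) = 3.93×10⁻⁵ m³.
B = (4π×10⁻⁷ × 15.8 × 0.000784) / (2 × 3.93×10⁻⁵) = 1.98×10⁻⁴ T.

B ≈ 198 μT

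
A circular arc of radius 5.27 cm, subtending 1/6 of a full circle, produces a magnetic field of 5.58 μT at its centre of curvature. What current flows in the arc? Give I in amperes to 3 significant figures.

For a circular arc, B = μ₀Iφ/(4πR) with φ in radians; here φ = 1.047 rad.
So I = 4πRB/(μ₀φ) = 4π × 0.0527 × 5.58×10⁻⁶ / (4π×10⁻⁷ × 1.047) = 2.81 A.

I ≈ 2.81 A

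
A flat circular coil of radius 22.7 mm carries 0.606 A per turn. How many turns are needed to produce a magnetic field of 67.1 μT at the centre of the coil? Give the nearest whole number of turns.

For an N-turn coil, B = Nμ₀I/(2R). A single turn gives B₁ = 1.68×10⁻⁵ T with R = 0.0227 m.
N = B/B₁ = 6.71×10⁻⁵ / 1.68×10⁻⁵ = 4.00.

N = 4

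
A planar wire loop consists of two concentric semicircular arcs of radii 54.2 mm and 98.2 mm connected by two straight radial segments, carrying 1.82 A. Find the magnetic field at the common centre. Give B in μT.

The radial connectors point toward the centre, so dl × r̂ = 0 and they contribute nothing.
Each semicircle gives μ₀I/(4R): inner arc 1.05×10⁻⁵ T, outer arc 5.82×10⁻⁶ T.
The two arcs carry current in opposite angular senses, so their fields oppose: B = |1.05×10⁻⁵ − 5.82×10⁻⁶| = 4.73×10⁻⁶ T.

B ≈ 4.73 μT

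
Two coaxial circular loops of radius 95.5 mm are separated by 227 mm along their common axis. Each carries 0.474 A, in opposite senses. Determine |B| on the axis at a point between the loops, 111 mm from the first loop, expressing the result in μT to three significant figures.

B ≈ 0.0644 μT

Each loop contributes B = μ₀IR²/[2(R²+z²)^(3/2)] on the axis, with z measured from that loop.
Loop 1 (z = 0.111 m): B₁ = 8.65×10⁻⁷ T. Loop 2 (z = 0.116 m): B₂ = 8.01×10⁻⁷ T.
The fields oppose: B = |B₁ − B₂| = 6.44×10⁻⁸ T.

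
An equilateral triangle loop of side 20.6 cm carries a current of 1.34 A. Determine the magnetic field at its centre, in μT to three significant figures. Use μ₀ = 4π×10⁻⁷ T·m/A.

Each side is a finite straight segment at perpendicular distance d = a/(2 tan(π/3)) = 0.05947 m from the centre, with end-angles ±π/3.
One side contributes B₁ = (μ₀I/4πd)·2 sin(π/3) = 3.90×10⁻⁶ T.
All 3 sides add in the same direction: B = 3 × 3.90×10⁻⁶ = 1.17×10⁻⁵ T.

B ≈ 11.7 μT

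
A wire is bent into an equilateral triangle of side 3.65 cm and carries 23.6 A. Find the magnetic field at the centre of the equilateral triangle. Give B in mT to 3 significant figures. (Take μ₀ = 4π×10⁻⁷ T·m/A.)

Each side is a finite straight segment at perpendicular distance d = a/(2 tan(π/3)) = 0.01054 m from the centre, with end-angles ±π/3.
One side contributes B₁ = (μ₀I/4πd)·2 sin(π/3) = 3.88×10⁻⁴ T.
All 3 sides add in the same direction: B = 3 × 3.88×10⁻⁴ = 1.16×10⁻³ T.

B ≈ 1.16 mT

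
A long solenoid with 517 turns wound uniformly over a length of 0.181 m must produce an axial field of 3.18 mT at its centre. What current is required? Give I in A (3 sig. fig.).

Inside a long solenoid B = μ₀nI with n = 2856 m⁻¹, so I = B/(μ₀n).
I = 3.18×10⁻³ / (4π×10⁻⁷ × 2856) = 0.886 A.

I ≈ 0.886 A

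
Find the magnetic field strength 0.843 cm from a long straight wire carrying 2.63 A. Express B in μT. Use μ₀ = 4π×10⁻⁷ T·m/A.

B ≈ 62.4 μT

For an infinitely long straight wire, B = μ₀I/(2πd).
B = (4π×10⁻⁷ × 2.63) / (2π × 0.00843) = 6.24×10⁻⁵ T.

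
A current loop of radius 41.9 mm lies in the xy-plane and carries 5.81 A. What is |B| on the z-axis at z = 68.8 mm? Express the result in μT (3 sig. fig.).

On the axis of a circular loop, B = μ₀IR² / [2(R²+z²)^(3/2)].
R² + z² = (0.0419)² + (0.0688)² = 0.006489 m², and (R²+z²)^(3/2) = 5.23×10⁻⁴ m³.
B = (4π×10⁻⁷ × 5.81 × 0.001756) / (2 × 5.23×10⁻⁴) = 1.23×10⁻⁵ T.

B ≈ 12.3 μT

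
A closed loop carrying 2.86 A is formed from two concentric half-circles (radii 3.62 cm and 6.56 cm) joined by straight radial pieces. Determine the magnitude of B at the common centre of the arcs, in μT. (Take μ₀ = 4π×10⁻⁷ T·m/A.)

B ≈ 11.1 μT

The radial connectors point toward the centre, so dl × r̂ = 0 and they contribute nothing.
Each semicircle gives μ₀I/(4R): inner arc 2.48×10⁻⁵ T, outer arc 1.37×10⁻⁵ T.
The two arcs carry current in opposite angular senses, so their fields oppose: B = |2.48×10⁻⁵ − 1.37×10⁻⁵| = 1.11×10⁻⁵ T.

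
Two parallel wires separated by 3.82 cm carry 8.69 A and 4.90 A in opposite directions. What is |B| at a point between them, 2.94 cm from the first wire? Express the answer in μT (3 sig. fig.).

B ≈ 170 μT

Each long wire gives B = μ₀I/(2πd). Distances are d₁ = 0.0294 m and d₂ = 0.0088 m.
B₁ = 5.91×10⁻⁵ T, B₂ = 1.11×10⁻⁴ T.
Between antiparallel currents both contributions point the same way, so they add. B = B₁ + B₂ = 5.91×10⁻⁵ + 1.11×10⁻⁴ = 1.70×10⁻⁴ T.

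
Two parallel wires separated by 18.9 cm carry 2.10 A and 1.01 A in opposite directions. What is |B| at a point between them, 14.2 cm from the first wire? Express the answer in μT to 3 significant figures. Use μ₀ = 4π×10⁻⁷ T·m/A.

Each long wire gives B = μ₀I/(2πd). Distances are d₁ = 0.142 m and d₂ = 0.047 m.
B₁ = 2.96×10⁻⁶ T, B₂ = 4.30×10⁻⁶ T.
Between antiparallel currents both contributions point the same way, so they add. B = B₁ + B₂ = 2.96×10⁻⁶ + 4.30×10⁻⁶ = 7.26×10⁻⁶ T.

B ≈ 7.26 μT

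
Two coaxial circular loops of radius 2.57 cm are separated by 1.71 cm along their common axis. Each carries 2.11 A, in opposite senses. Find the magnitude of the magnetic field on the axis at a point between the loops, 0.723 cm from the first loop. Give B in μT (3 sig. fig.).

B ≈ 4.05 μT

Each loop contributes B = μ₀IR²/[2(R²+z²)^(3/2)] on the axis, with z measured from that loop.
Loop 1 (z = 0.00723 m): B₁ = 4.60×10⁻⁵ T. Loop 2 (z = 0.00987 m): B₂ = 4.20×10⁻⁵ T.
The fields oppose: B = |B₁ − B₂| = 4.05×10⁻⁶ T.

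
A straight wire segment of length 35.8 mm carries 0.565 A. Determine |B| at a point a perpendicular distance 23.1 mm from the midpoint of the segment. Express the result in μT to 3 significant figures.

B ≈ 3.00 μT

For a finite straight segment, B = (μ₀I/4πd)(sinθ₁ + sinθ₂), where θ₁, θ₂ are the angles from the perpendicular to each end.
The perpendicular from the point meets the wire at its midpoint, so each end is L/2 = 0.0179 m away along the wire.
sinθ₁ = 0.0179/√(0.0179²+0.0231²) = 0.6125; sinθ₂ = 0.0179/√(0.0179²+0.0231²) = 0.6125.
B = (4π×10⁻⁷ × 0.565) / (4π × 0.0231) × (0.6125 + 0.6125) = 3.00×10⁻⁶ T.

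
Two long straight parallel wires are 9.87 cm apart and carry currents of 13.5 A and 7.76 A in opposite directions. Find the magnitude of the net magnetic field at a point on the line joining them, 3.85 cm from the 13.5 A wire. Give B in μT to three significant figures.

B ≈ 95.9 μT

Each long wire gives B = μ₀I/(2πd). Distances are d₁ = 0.0385 m and d₂ = 0.0602 m.
B₁ = 7.01×10⁻⁵ T, B₂ = 2.58×10⁻⁵ T.
Between antiparallel currents both contributions point the same way, so they add. B = B₁ + B₂ = 7.01×10⁻⁵ + 2.58×10⁻⁵ = 9.59×10⁻⁵ T.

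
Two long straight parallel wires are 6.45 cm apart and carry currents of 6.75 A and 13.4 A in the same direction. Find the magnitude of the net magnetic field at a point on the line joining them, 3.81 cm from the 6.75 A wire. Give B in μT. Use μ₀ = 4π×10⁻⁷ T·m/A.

Each long wire gives B = μ₀I/(2πd). Distances are d₁ = 0.0381 m and d₂ = 0.0264 m.
B₁ = 3.54×10⁻⁵ T, B₂ = 1.02×10⁻⁴ T.
Between parallel currents the two contributions point in opposite directions, so they subtract. B = |B₁ − B₂| = |3.54×10⁻⁵ − 1.02×10⁻⁴| = 6.61×10⁻⁵ T.

B ≈ 66.1 μT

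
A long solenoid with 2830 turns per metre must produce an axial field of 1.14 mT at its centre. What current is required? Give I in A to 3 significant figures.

Inside a long solenoid B = μ₀nI with n = 2830 m⁻¹, so I = B/(μ₀n).
I = 1.14×10⁻³ / (4π×10⁻⁷ × 2830) = 0.321 A.

I ≈ 0.321 A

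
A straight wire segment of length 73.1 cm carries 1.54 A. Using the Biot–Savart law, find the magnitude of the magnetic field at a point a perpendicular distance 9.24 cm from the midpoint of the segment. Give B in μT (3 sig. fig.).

B ≈ 3.23 μT

For a finite straight segment, B = (μ₀I/4πd)(sinθ₁ + sinθ₂), where θ₁, θ₂ are the angles from the perpendicular to each end.
The perpendicular from the point meets the wire at its midpoint, so each end is L/2 = 0.3655 m away along the wire.
sinθ₁ = 0.3655/√(0.3655²+0.0924²) = 0.9695; sinθ₂ = 0.3655/√(0.3655²+0.0924²) = 0.9695.
B = (4π×10⁻⁷ × 1.54) / (4π × 0.0924) × (0.9695 + 0.9695) = 3.23×10⁻⁶ T.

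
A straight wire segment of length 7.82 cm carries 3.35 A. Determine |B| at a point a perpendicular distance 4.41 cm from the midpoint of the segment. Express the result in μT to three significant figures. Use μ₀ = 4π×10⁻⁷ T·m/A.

B ≈ 10.1 μT

For a finite straight segment, B = (μ₀I/4πd)(sinθ₁ + sinθ₂), where θ₁, θ₂ are the angles from the perpendicular to each end.
The perpendicular from the point meets the wire at its midpoint, so each end is L/2 = 0.0391 m away along the wire.
sinθ₁ = 0.0391/√(0.0391²+0.0441²) = 0.6634; sinθ₂ = 0.0391/√(0.0391²+0.0441²) = 0.6634.
B = (4π×10⁻⁷ × 3.35) / (4π × 0.0441) × (0.6634 + 0.6634) = 1.01×10⁻⁵ T.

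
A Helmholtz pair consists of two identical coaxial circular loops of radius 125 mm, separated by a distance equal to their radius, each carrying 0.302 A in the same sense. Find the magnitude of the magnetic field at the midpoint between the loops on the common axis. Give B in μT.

Each loop contributes B = μ₀IR²/[2(R²+z²)^(3/2)] on the axis, with z measured from that loop.
Loop 1 (z = 0.0625 m): B₁ = 1.09×10⁻⁶ T. Loop 2 (z = 0.0625 m): B₂ = 1.09×10⁻⁶ T.
The fields add: B = B₁ + B₂ = 2.17×10⁻⁶ T.

B ≈ 2.17 μT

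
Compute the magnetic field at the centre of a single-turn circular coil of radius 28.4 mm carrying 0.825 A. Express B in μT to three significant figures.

B ≈ 18.3 μT

At the centre of a circular loop the Biot–Savart law gives B = μ₀I/(2R).
B = (4π×10⁻⁷ × 0.825) / (2 × 0.0284) = 1.83×10⁻⁵ T.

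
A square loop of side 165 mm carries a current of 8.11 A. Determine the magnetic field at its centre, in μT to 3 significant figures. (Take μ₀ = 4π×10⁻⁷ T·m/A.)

Each side is a finite straight segment at perpendicular distance d = a/(2 tan(π/4)) = 0.0825 m from the centre, with end-angles ±π/4.
One side contributes B₁ = (μ₀I/4πd)·2 sin(π/4) = 1.39×10⁻⁵ T.
All 4 sides add in the same direction: B = 4 × 1.39×10⁻⁵ = 5.56×10⁻⁵ T.

B ≈ 55.6 μT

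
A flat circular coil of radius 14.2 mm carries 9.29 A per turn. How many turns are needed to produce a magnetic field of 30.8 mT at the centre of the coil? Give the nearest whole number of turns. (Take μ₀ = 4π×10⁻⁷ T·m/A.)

N = 75

For an N-turn coil, B = Nμ₀I/(2R). A single turn gives B₁ = 4.11×10⁻⁴ T with R = 0.0142 m.
N = B/B₁ = 3.08×10⁻² / 4.11×10⁻⁴ = 74.93.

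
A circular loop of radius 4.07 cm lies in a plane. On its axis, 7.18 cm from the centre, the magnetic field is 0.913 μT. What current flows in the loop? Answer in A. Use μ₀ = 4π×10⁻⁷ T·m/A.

On the axis of a loop, B = μ₀IR²/[2(R²+z²)^(3/2)], so I = 2B(R²+z²)^(3/2)/(μ₀R²).
R² + z² = 0.001656 + 0.005155 = 0.006812 m²; raised to 3/2 gives 5.62×10⁻⁴ m³.
I = 2 × 9.13×10⁻⁷ × 5.62×10⁻⁴ / (1.26×10⁻⁶ × 0.001656) = 0.493 A.

I ≈ 0.493 A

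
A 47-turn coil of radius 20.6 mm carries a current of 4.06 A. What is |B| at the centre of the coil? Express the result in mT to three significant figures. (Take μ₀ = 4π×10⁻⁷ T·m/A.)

B ≈ 5.82 mT

For an N-turn flat coil, B = Nμ₀I/(2R) with R = 0.0206 m.
B = 47 × 1.24×10⁻⁴ T = 5.82×10⁻³ T.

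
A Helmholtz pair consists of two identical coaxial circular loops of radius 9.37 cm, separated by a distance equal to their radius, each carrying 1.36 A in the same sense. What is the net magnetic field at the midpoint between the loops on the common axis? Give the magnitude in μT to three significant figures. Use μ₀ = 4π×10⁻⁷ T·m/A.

B ≈ 13.1 μT

Each loop contributes B = μ₀IR²/[2(R²+z²)^(3/2)] on the axis, with z measured from that loop.
Loop 1 (z = 0.04685 m): B₁ = 6.53×10⁻⁶ T. Loop 2 (z = 0.04685 m): B₂ = 6.53×10⁻⁶ T.
The fields add: B = B₁ + B₂ = 1.31×10⁻⁵ T.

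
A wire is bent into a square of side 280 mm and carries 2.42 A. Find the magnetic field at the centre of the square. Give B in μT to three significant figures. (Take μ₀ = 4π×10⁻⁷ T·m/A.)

B ≈ 9.78 μT

Each side is a finite straight segment at perpendicular distance d = a/(2 tan(π/4)) = 0.14 m from the centre, with end-angles ±π/4.
One side contributes B₁ = (μ₀I/4πd)·2 sin(π/4) = 2.44×10⁻⁶ T.
All 4 sides add in the same direction: B = 4 × 2.44×10⁻⁶ = 9.78×10⁻⁶ T.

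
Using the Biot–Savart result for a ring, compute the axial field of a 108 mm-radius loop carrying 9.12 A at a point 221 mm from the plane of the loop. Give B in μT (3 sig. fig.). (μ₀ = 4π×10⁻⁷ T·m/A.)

On the axis of a circular loop, B = μ₀IR² / [2(R²+z²)^(3/2)].
R² + z² = (0.108)² + (0.221)² = 0.06051 m², and (R²+z²)^(3/2) = 1.49×10⁻² m³.
B = (4π×10⁻⁷ × 9.12 × 0.01166) / (2 × 1.49×10⁻²) = 4.49×10⁻⁶ T.

B ≈ 4.49 μT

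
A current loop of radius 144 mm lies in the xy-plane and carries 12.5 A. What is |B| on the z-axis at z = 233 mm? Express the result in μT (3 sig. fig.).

On the axis of a circular loop, B = μ₀IR² / [2(R²+z²)^(3/2)].
R² + z² = (0.144)² + (0.233)² = 0.07503 m², and (R²+z²)^(3/2) = 2.05×10⁻² m³.
B = (4π×10⁻⁷ × 12.5 × 0.02074) / (2 × 2.05×10⁻²) = 7.93×10⁻⁶ T.

B ≈ 7.93 μT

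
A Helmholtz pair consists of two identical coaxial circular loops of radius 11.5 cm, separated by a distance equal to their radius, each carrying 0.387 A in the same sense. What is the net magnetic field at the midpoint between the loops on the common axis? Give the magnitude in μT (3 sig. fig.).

Each loop contributes B = μ₀IR²/[2(R²+z²)^(3/2)] on the axis, with z measured from that loop.
Loop 1 (z = 0.0575 m): B₁ = 1.51×10⁻⁶ T. Loop 2 (z = 0.0575 m): B₂ = 1.51×10⁻⁶ T.
The fields add: B = B₁ + B₂ = 3.03×10⁻⁶ T.

B ≈ 3.03 μT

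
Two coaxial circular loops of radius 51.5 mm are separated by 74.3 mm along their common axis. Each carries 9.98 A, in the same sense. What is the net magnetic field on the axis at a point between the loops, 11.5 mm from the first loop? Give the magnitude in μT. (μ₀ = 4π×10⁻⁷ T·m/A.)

Each loop contributes B = μ₀IR²/[2(R²+z²)^(3/2)] on the axis, with z measured from that loop.
Loop 1 (z = 0.0115 m): B₁ = 1.13×10⁻⁴ T. Loop 2 (z = 0.0628 m): B₂ = 3.10×10⁻⁵ T.
The fields add: B = B₁ + B₂ = 1.44×10⁻⁴ T.

B ≈ 144 μT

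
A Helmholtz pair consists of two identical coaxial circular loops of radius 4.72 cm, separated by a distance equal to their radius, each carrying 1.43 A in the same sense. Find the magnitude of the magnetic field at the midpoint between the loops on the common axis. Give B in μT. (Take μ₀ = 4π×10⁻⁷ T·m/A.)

B ≈ 27.2 μT

Each loop contributes B = μ₀IR²/[2(R²+z²)^(3/2)] on the axis, with z measured from that loop.
Loop 1 (z = 0.0236 m): B₁ = 1.36×10⁻⁵ T. Loop 2 (z = 0.0236 m): B₂ = 1.36×10⁻⁵ T.
The fields add: B = B₁ + B₂ = 2.72×10⁻⁵ T.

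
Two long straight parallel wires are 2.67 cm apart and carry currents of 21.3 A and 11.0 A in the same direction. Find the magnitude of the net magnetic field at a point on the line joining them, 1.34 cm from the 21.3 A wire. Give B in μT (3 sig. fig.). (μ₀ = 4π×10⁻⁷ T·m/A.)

Each long wire gives B = μ₀I/(2πd). Distances are d₁ = 0.0134 m and d₂ = 0.0133 m.
B₁ = 3.18×10⁻⁴ T, B₂ = 1.65×10⁻⁴ T.
Between parallel currents the two contributions point in opposite directions, so they subtract. B = |B₁ − B₂| = |3.18×10⁻⁴ − 1.65×10⁻⁴| = 1.52×10⁻⁴ T.

B ≈ 152 μT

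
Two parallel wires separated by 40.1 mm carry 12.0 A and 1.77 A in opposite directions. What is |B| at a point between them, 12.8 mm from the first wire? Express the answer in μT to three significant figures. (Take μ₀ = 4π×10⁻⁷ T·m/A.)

Each long wire gives B = μ₀I/(2πd). Distances are d₁ = 0.0128 m and d₂ = 0.0273 m.
B₁ = 1.88×10⁻⁴ T, B₂ = 1.30×10⁻⁵ T.
Between antiparallel currents both contributions point the same way, so they add. B = B₁ + B₂ = 1.88×10⁻⁴ + 1.30×10⁻⁵ = 2.00×10⁻⁴ T.

B ≈ 200 μT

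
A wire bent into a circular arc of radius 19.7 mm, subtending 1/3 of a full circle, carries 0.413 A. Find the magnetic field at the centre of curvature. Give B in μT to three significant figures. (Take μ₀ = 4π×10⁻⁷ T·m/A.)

B ≈ 4.39 μT

The Biot–Savart field of a circular arc at its centre is B = μ₀Iφ/(4πR), with φ = 2.094 rad.
B = (4π×10⁻⁷ × 0.413 × 2.094) / (4π × 0.0197) = 4.39×10⁻⁶ T.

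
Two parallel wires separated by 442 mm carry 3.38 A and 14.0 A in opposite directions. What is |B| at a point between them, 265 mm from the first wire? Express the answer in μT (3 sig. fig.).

B ≈ 18.4 μT

Each long wire gives B = μ₀I/(2πd). Distances are d₁ = 0.265 m and d₂ = 0.177 m.
B₁ = 2.55×10⁻⁶ T, B₂ = 1.58×10⁻⁵ T.
Between antiparallel currents both contributions point the same way, so they add. B = B₁ + B₂ = 2.55×10⁻⁶ + 1.58×10⁻⁵ = 1.84×10⁻⁵ T.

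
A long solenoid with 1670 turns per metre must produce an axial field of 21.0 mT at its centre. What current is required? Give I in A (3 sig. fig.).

Inside a long solenoid B = μ₀nI with n = 1670 m⁻¹, so I = B/(μ₀n).
I = 2.10×10⁻² / (4π×10⁻⁷ × 1670) = 10.0 A.

I ≈ 10.0 A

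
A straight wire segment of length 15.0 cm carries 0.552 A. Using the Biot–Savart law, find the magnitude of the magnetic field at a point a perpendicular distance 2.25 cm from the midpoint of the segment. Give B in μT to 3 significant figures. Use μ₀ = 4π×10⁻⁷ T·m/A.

For a finite straight segment, B = (μ₀I/4πd)(sinθ₁ + sinθ₂), where θ₁, θ₂ are the angles from the perpendicular to each end.
The perpendicular from the point meets the wire at its midpoint, so each end is L/2 = 0.075 m away along the wire.
sinθ₁ = 0.075/√(0.075²+0.0225²) = 0.9578; sinθ₂ = 0.075/√(0.075²+0.0225²) = 0.9578.
B = (4π×10⁻⁷ × 0.552) / (4π × 0.0225) × (0.9578 + 0.9578) = 4.70×10⁻⁶ T.

B ≈ 4.70 μT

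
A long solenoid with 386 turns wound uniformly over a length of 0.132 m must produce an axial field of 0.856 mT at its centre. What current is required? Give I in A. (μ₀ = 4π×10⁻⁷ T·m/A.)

Inside a long solenoid B = μ₀nI with n = 2924 m⁻¹, so I = B/(μ₀n).
I = 8.56×10⁻⁴ / (4π×10⁻⁷ × 2924) = 0.233 A.

I ≈ 0.233 A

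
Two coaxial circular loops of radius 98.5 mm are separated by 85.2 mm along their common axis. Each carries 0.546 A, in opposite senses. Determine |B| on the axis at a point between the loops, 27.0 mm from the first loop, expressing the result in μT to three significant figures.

Each loop contributes B = μ₀IR²/[2(R²+z²)^(3/2)] on the axis, with z measured from that loop.
Loop 1 (z = 0.027 m): B₁ = 3.12×10⁻⁶ T. Loop 2 (z = 0.0582 m): B₂ = 2.22×10⁻⁶ T.
The fields oppose: B = |B₁ − B₂| = 9.02×10⁻⁷ T.

B ≈ 0.902 μT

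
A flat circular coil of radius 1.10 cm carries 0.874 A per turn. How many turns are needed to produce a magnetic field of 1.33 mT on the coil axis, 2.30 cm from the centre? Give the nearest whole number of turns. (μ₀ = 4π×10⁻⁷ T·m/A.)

For an N-turn coil, B = Nμ₀IR²/[2(R²+z²)^(3/2)]. A single turn gives B₁ = 4.01×10⁻⁶ T with R = 0.011 m, z = 0.023 m.
N = B/B₁ = 1.33×10⁻³ / 4.01×10⁻⁶ = 331.70.

N = 332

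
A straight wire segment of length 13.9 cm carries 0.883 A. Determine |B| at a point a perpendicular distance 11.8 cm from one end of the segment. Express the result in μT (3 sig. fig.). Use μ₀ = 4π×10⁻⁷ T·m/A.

B ≈ 0.570 μT

For a finite straight segment, B = (μ₀I/4πd)(sinθ₁ + sinθ₂), where θ₁, θ₂ are the angles from the perpendicular to each end.
The perpendicular foot is at one end, so the two end-offsets along the wire are 0 and L = 0.139 m.
sinθ₁ = 0/√(0²+0.118²) = 0.0000; sinθ₂ = 0.139/√(0.139²+0.118²) = 0.7623.
B = (4π×10⁻⁷ × 0.883) / (4π × 0.118) × (0.0000 + 0.7623) = 5.70×10⁻⁷ T.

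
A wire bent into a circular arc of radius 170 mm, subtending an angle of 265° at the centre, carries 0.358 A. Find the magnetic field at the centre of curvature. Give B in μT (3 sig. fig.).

The Biot–Savart field of a circular arc at its centre is B = μ₀Iφ/(4πR), with φ = 4.625 rad.
B = (4π×10⁻⁷ × 0.358 × 4.625) / (4π × 0.17) = 9.74×10⁻⁷ T.

B ≈ 0.974 μT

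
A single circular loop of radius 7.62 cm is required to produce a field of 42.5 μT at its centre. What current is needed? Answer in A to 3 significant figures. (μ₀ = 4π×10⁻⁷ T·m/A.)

I ≈ 5.15 A

At the centre of a circular loop B = μ₀I/(2R), so I = 2RB/μ₀.
With R = 0.0762 m, I = 2 × 0.0762 × 4.25×10⁻⁵ / (4π×10⁻⁷) = 5.15 A.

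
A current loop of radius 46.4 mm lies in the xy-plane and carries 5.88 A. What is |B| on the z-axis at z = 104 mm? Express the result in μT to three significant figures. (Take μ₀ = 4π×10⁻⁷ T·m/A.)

On the axis of a circular loop, B = μ₀IR² / [2(R²+z²)^(3/2)].
R² + z² = (0.0464)² + (0.104)² = 0.01297 m², and (R²+z²)^(3/2) = 1.48×10⁻³ m³.
B = (4π×10⁻⁷ × 5.88 × 0.002153) / (2 × 1.48×10⁻³) = 5.39×10⁻⁶ T.

B ≈ 5.39 μT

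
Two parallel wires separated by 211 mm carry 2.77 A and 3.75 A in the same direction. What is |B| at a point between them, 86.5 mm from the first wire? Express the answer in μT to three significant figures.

B ≈ 0.381 μT

Each long wire gives B = μ₀I/(2πd). Distances are d₁ = 0.0865 m and d₂ = 0.1245 m.
B₁ = 6.40×10⁻⁶ T, B₂ = 6.02×10⁻⁶ T.
Between parallel currents the two contributions point in opposite directions, so they subtract. B = |B₁ − B₂| = |6.40×10⁻⁶ − 6.02×10⁻⁶| = 3.81×10⁻⁷ T.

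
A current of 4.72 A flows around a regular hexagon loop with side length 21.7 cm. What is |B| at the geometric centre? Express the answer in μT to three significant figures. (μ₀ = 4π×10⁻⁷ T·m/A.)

B ≈ 15.1 μT

Each side is a finite straight segment at perpendicular distance d = a/(2 tan(π/6)) = 0.1879 m from the centre, with end-angles ±π/6.
One side contributes B₁ = (μ₀I/4πd)·2 sin(π/6) = 2.51×10⁻⁶ T.
All 6 sides add in the same direction: B = 6 × 2.51×10⁻⁶ = 1.51×10⁻⁵ T.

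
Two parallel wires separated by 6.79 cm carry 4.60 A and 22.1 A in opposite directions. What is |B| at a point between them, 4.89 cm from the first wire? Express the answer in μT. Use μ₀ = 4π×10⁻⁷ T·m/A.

B ≈ 251 μT

Each long wire gives B = μ₀I/(2πd). Distances are d₁ = 0.0489 m and d₂ = 0.019 m.
B₁ = 1.88×10⁻⁵ T, B₂ = 2.33×10⁻⁴ T.
Between antiparallel currents both contributions point the same way, so they add. B = B₁ + B₂ = 1.88×10⁻⁵ + 2.33×10⁻⁴ = 2.51×10⁻⁴ T.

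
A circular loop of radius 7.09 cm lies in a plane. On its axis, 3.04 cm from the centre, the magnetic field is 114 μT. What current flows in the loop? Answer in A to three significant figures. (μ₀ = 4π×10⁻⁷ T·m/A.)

On the axis of a loop, B = μ₀IR²/[2(R²+z²)^(3/2)], so I = 2B(R²+z²)^(3/2)/(μ₀R²).
R² + z² = 0.005027 + 0.0009242 = 0.005951 m²; raised to 3/2 gives 4.59×10⁻⁴ m³.
I = 2 × 1.14×10⁻⁴ × 4.59×10⁻⁴ / (1.26×10⁻⁶ × 0.005027) = 16.6 A.

I ≈ 16.6 A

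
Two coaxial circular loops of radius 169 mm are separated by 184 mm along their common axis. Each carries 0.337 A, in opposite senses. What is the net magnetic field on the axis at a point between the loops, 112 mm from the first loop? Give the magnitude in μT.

B ≈ 0.250 μT

Each loop contributes B = μ₀IR²/[2(R²+z²)^(3/2)] on the axis, with z measured from that loop.
Loop 1 (z = 0.112 m): B₁ = 7.26×10⁻⁷ T. Loop 2 (z = 0.072 m): B₂ = 9.76×10⁻⁷ T.
The fields oppose: B = |B₁ − B₂| = 2.50×10⁻⁷ T.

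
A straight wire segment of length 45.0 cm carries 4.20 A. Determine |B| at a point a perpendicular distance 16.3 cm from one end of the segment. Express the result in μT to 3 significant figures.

For a finite straight segment, B = (μ₀I/4πd)(sinθ₁ + sinθ₂), where θ₁, θ₂ are the angles from the perpendicular to each end.
The perpendicular foot is at one end, so the two end-offsets along the wire are 0 and L = 0.45 m.
sinθ₁ = 0/√(0²+0.163²) = 0.0000; sinθ₂ = 0.45/√(0.45²+0.163²) = 0.9402.
B = (4π×10⁻⁷ × 4.20) / (4π × 0.163) × (0.0000 + 0.9402) = 2.42×10⁻⁶ T.

B ≈ 2.42 μT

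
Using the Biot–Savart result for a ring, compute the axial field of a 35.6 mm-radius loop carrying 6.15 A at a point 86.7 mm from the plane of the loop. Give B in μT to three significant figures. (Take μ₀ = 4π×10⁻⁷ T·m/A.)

B ≈ 5.95 μT

On the axis of a circular loop, B = μ₀IR² / [2(R²+z²)^(3/2)].
R² + z² = (0.0356)² + (0.0867)² = 0.008784 m², and (R²+z²)^(3/2) = 8.23×10⁻⁴ m³.
B = (4π×10⁻⁷ × 6.15 × 0.001267) / (2 × 8.23×10⁻⁴) = 5.95×10⁻⁶ T.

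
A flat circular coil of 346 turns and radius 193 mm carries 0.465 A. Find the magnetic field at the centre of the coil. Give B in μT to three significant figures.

B ≈ 524 μT

For an N-turn flat coil, B = Nμ₀I/(2R) with R = 0.193 m.
B = 346 × 1.51×10⁻⁶ T = 5.24×10⁻⁴ T.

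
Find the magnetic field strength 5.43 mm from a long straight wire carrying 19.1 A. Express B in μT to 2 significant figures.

B ≈ 700 μT

For an infinitely long straight wire, B = μ₀I/(2πd).
B = (4π×10⁻⁷ × 19.1) / (2π × 0.00543) = 7.03×10⁻⁴ T.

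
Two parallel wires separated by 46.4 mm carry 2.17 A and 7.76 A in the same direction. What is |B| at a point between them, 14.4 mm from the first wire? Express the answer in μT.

B ≈ 18.4 μT

Each long wire gives B = μ₀I/(2πd). Distances are d₁ = 0.0144 m and d₂ = 0.032 m.
B₁ = 3.01×10⁻⁵ T, B₂ = 4.85×10⁻⁵ T.
Between parallel currents the two contributions point in opposite directions, so they subtract. B = |B₁ − B₂| = |3.01×10⁻⁵ − 4.85×10⁻⁵| = 1.84×10⁻⁵ T.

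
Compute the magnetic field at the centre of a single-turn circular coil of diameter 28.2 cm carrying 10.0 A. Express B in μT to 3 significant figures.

B ≈ 44.6 μT

At the centre of a circular loop the Biot–Savart law gives B = μ₀I/(2R) (so R = 0.141 m).
B = (4π×10⁻⁷ × 10.0) / (2 × 0.141) = 4.46×10⁻⁵ T.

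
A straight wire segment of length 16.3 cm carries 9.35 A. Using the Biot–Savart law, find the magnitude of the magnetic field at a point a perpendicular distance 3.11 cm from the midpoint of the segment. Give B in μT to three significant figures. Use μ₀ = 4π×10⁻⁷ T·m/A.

B ≈ 56.2 μT

For a finite straight segment, B = (μ₀I/4πd)(sinθ₁ + sinθ₂), where θ₁, θ₂ are the angles from the perpendicular to each end.
The perpendicular from the point meets the wire at its midpoint, so each end is L/2 = 0.0815 m away along the wire.
sinθ₁ = 0.0815/√(0.0815²+0.0311²) = 0.9343; sinθ₂ = 0.0815/√(0.0815²+0.0311²) = 0.9343.
B = (4π×10⁻⁷ × 9.35) / (4π × 0.0311) × (0.9343 + 0.9343) = 5.62×10⁻⁵ T.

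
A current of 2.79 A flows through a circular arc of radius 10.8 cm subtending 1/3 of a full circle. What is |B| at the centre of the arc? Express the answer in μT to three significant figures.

The Biot–Savart field of a circular arc at its centre is B = μ₀Iφ/(4πR), with φ = 2.094 rad.
B = (4π×10⁻⁷ × 2.79 × 2.094) / (4π × 0.108) = 5.41×10⁻⁶ T.

B ≈ 5.41 μT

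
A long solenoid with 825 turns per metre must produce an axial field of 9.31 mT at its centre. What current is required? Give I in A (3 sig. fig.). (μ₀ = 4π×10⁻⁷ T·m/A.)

I ≈ 8.98 A

Inside a long solenoid B = μ₀nI with n = 825 m⁻¹, so I = B/(μ₀n).
I = 9.31×10⁻³ / (4π×10⁻⁷ × 825) = 8.98 A.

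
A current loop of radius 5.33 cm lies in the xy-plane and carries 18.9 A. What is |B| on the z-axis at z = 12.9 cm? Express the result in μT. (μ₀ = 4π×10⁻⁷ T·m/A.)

On the axis of a circular loop, B = μ₀IR² / [2(R²+z²)^(3/2)].
R² + z² = (0.0533)² + (0.129)² = 0.01948 m², and (R²+z²)^(3/2) = 2.72×10⁻³ m³.
B = (4π×10⁻⁷ × 18.9 × 0.002841) / (2 × 2.72×10⁻³) = 1.24×10⁻⁵ T.

B ≈ 12.4 μT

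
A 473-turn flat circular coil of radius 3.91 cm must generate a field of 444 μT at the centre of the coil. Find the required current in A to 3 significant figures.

For an N-turn coil, B = Nμ₀I/(2R) with R = 0.0391 m, so I = 2RB/(Nμ₀) = 2 × 0.0391 × 4.44×10⁻⁴ / (473 × 4π×10⁻⁷) = 5.84×10⁻² A.

I ≈ 0.0584 A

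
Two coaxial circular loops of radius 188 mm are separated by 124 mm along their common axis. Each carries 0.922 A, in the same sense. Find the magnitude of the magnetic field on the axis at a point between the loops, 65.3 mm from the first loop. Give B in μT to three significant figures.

B ≈ 5.28 μT

Each loop contributes B = μ₀IR²/[2(R²+z²)^(3/2)] on the axis, with z measured from that loop.
Loop 1 (z = 0.0653 m): B₁ = 2.60×10⁻⁶ T. Loop 2 (z = 0.0587 m): B₂ = 2.68×10⁻⁶ T.
The fields add: B = B₁ + B₂ = 5.28×10⁻⁶ T.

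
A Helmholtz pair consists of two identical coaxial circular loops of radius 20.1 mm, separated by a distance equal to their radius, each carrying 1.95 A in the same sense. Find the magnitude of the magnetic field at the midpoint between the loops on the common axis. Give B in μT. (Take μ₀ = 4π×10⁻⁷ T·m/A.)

Each loop contributes B = μ₀IR²/[2(R²+z²)^(3/2)] on the axis, with z measured from that loop.
Loop 1 (z = 0.01005 m): B₁ = 4.36×10⁻⁵ T. Loop 2 (z = 0.01005 m): B₂ = 4.36×10⁻⁵ T.
The fields add: B = B₁ + B₂ = 8.72×10⁻⁵ T.

B ≈ 87.2 μT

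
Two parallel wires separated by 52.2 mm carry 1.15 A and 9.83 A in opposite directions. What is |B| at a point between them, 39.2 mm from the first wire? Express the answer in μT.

Each long wire gives B = μ₀I/(2πd). Distances are d₁ = 0.0392 m and d₂ = 0.013 m.
B₁ = 5.87×10⁻⁶ T, B₂ = 1.51×10⁻⁴ T.
Between antiparallel currents both contributions point the same way, so they add. B = B₁ + B₂ = 5.87×10⁻⁶ + 1.51×10⁻⁴ = 1.57×10⁻⁴ T.

B ≈ 157 μT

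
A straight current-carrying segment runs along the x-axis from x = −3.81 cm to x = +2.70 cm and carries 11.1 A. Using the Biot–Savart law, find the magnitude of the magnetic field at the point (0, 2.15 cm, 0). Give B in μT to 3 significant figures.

For a finite straight segment, B = (μ₀I/4πd)(sinθ₁ + sinθ₂), where θ₁, θ₂ are the angles from the perpendicular to each end.
The perpendicular distance is d = 0.0215 m; the end-offsets along the wire are a = 0.0381 m and b = 0.027 m.
sinθ₁ = 0.0381/√(0.0381²+0.0215²) = 0.8709; sinθ₂ = 0.027/√(0.027²+0.0215²) = 0.7823.
B = (4π×10⁻⁷ × 11.1) / (4π × 0.0215) × (0.8709 + 0.7823) = 8.54×10⁻⁵ T.

B ≈ 85.4 μT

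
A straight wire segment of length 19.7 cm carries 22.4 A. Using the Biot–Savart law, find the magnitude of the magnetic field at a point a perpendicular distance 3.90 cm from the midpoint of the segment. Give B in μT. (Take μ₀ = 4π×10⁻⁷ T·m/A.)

B ≈ 107 μT

For a finite straight segment, B = (μ₀I/4πd)(sinθ₁ + sinθ₂), where θ₁, θ₂ are the angles from the perpendicular to each end.
The perpendicular from the point meets the wire at its midpoint, so each end is L/2 = 0.0985 m away along the wire.
sinθ₁ = 0.0985/√(0.0985²+0.039²) = 0.9298; sinθ₂ = 0.0985/√(0.0985²+0.039²) = 0.9298.
B = (4π×10⁻⁷ × 22.4) / (4π × 0.039) × (0.9298 + 0.9298) = 1.07×10⁻⁴ T.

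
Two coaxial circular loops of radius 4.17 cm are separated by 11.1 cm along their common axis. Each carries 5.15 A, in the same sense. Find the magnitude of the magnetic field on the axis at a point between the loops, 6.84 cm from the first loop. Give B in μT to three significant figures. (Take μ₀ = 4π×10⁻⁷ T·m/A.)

B ≈ 37.5 μT

Each loop contributes B = μ₀IR²/[2(R²+z²)^(3/2)] on the axis, with z measured from that loop.
Loop 1 (z = 0.0684 m): B₁ = 1.09×10⁻⁵ T. Loop 2 (z = 0.0426 m): B₂ = 2.66×10⁻⁵ T.
The fields add: B = B₁ + B₂ = 3.75×10⁻⁵ T.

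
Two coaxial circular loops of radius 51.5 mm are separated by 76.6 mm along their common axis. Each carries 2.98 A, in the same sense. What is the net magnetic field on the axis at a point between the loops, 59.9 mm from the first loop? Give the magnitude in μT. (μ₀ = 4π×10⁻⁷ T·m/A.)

Each loop contributes B = μ₀IR²/[2(R²+z²)^(3/2)] on the axis, with z measured from that loop.
Loop 1 (z = 0.0599 m): B₁ = 1.01×10⁻⁵ T. Loop 2 (z = 0.0167 m): B₂ = 3.13×10⁻⁵ T.
The fields add: B = B₁ + B₂ = 4.14×10⁻⁵ T.

B ≈ 41.4 μT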